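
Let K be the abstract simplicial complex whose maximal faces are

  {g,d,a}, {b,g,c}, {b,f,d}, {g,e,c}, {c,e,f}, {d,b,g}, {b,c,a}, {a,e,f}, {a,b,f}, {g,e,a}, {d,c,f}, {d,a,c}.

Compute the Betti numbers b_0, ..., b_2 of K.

b_0 = 1, b_1 = 0, b_2 = 0.

Fix the vertex order a < b < c < d < e < f < g and write every simplex with vertices in increasing order. Then dim K = 2 and the simplices of K are:

  0-simplices (7): a, b, c, d, e, f, g
  1-simplices (18): ab, ac, ad, ae, af, ag, bc, bd, bf, bg, cd, ce, cf, cg, df, dg, ef, eg
  2-simplices (12): abc, abf, acd, adg, aef, aeg, bcg, bdf, bdg, cdf, cef, ceg

giving chain groups C_0 ≅ Z^7, C_1 ≅ Z^18, C_2 ≅ Z^12.

∂_1: C_1 → C_0 maps an edge to its endpoints' difference, ∂[p,q] = q − p.
As a 7×18 matrix over Z this has rank 6, with invariant factors (1,1,1,1,1,1).

The boundary map ∂_2: C_2 → C_1 acts by ∂[p,q,r] = [q,r] − [p,r] + [p,q]. For instance
  ∂bdf = df − bf + bd,
  ∂adg = dg − ag + ad.
The 18×12 boundary matrix has rank 12 and Smith normal form diag(1,1,1,1,1,1,1,1,1,1,1,2).

From H_k ≅ ker(∂_k) / im(∂_{k+1}) we obtain:

  H_0: rank C_0 − rank ∂_1 = 7 − 6 = 1, and the invariant factors of ∂_1 are all 1, so H_0 = Z.
  H_1: rank ker ∂_1 − rank ∂_2 = (18 − 6) − 12 = 0, and ∂_2 has invariant factor 2 > 1, so H_1 = Z/2.
  H_2: rank ker ∂_2 − rank ∂_3 = (12 − 12) − 0 = 0, and there is no ∂_3, so H_2 = 0.

Hence the Betti numbers are b_0 = 1, b_1 = 0, b_2 = 0.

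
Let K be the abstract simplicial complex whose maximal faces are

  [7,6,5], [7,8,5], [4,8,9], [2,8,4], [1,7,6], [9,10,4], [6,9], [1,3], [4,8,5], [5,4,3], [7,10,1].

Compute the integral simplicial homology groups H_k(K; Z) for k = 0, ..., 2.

H_0 ≅ Z,  H_1 ≅ Z^3,  H_2 = 0.

We work with the vertex ordering 1 < 2 < 3 < 4 < 5 < 6 < 7 < 8 < 9 < 10. The simplices of K, each written with vertices in increasing order, are:

  0-simplices (10): [1], [2], [3], [4], [5], [6], [7], [8], [9], [10]
  1-simplices (21): [1,3], [1,6], [1,7], [1,10], [2,4], [2,8], [3,4], [3,5], [4,5], [4,8], [4,9], [4,10], [5,6], [5,7], [5,8], [6,7], [6,9], [7,8], [7,10], [8,9], [9,10]
  2-simplices (9): [1,6,7], [1,7,10], [2,4,8], [3,4,5], [4,5,8], [4,8,9], [4,9,10], [5,6,7], [5,7,8]

so the chain groups are C_0 ≅ Z^10, C_1 ≅ Z^21, C_2 ≅ Z^9.

∂_1: C_1 → C_0 sends each edge [p,q] (with p < q) to q − p. For instance
  ∂[4,8] = [8] − [4].
The resulting 10×21 matrix has rank 9, and its Smith normal form has invariant factors (1,1,1,1,1,1,1,1,1).

The boundary map ∂_2: C_2 → C_1 sends each 2-simplex [p,q,r] to [q,r] − [p,r] + [p,q]. For instance
  ∂[3,4,5] = [4,5] − [3,5] + [3,4],
  ∂[2,4,8] = [4,8] − [2,8] + [2,4].
As a 21×9 matrix over Z this has rank 9, with invariant factors (1,1,1,1,1,1,1,1,1).

Reading off H_k = ker ∂_k / im ∂_{k+1}:

  H_0: rank C_0 − rank ∂_1 = 10 − 9 = 1, and the invariant factors of ∂_1 are all 1, so H_0 ≅ Z.
  H_1: rank ker ∂_1 − rank ∂_2 = (21 − 9) − 9 = 3, and the invariant factors of ∂_2 are all 1, so H_1 ≅ Z^3.
  H_2: rank ker ∂_2 − rank ∂_3 = (9 − 9) − 0 = 0, and there is no ∂_3, so H_2 ≅ 0.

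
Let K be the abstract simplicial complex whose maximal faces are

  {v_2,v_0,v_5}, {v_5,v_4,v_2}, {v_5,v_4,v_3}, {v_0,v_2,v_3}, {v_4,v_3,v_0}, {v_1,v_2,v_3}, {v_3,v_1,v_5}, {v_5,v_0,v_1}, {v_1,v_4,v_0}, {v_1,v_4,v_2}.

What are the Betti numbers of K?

b_0 = 1, b_1 = 0, b_2 = 0.

Fix the vertex order v_0 < v_1 < v_2 < v_3 < v_4 < v_5 and write every simplex with vertices in increasing order. Then dim K = 2 and the simplices of K are:

  0-simplices (6): [v_0], [v_1], [v_2], [v_3], [v_4], [v_5]
  1-simplices (15): (15 of them)
  2-simplices (10): [v_0,v_1,v_4], [v_0,v_1,v_5], [v_0,v_2,v_3], [v_0,v_2,v_5], [v_0,v_3,v_4], [v_1,v_2,v_3], [v_1,v_2,v_4], [v_1,v_3,v_5], [v_2,v_4,v_5], [v_3,v_4,v_5]

so the chain groups are C_0 ≅ Z^6, C_1 ≅ Z^15, C_2 ≅ Z^10.

Boundary ∂_1: C_1 → C_0 maps an edge to its endpoints' difference, ∂[p,q] = q − p. For instance
  ∂[v_1,v_3] = [v_3] − [v_1].
The 6×15 boundary matrix has rank 5 and Smith normal form diag(1,1,1,1,1).

Boundary ∂_2: C_2 → C_1 maps a triangle to the signed sum of its edges. For instance
  ∂[v_0,v_2,v_3] = [v_2,v_3] − [v_0,v_3] + [v_0,v_2],
  ∂[v_0,v_1,v_5] = [v_1,v_5] − [v_0,v_5] + [v_0,v_1].
The resulting 15×10 matrix has rank 10, and its Smith normal form has invariant factors (1,1,1,1,1,1,1,1,1,2).

Now H_k = ker ∂_k / im ∂_{k+1}, so:

  H_0: rank C_0 − rank ∂_1 = 6 − 5 = 1, and the invariant factors of ∂_1 are all 1, so H_0 ≅ Z.
  H_1: rank ker ∂_1 − rank ∂_2 = (15 − 5) − 10 = 0, and ∂_2 has invariant factor 2 > 1, so H_1 ≅ Z/2Z.
  H_2: rank ker ∂_2 − rank ∂_3 = (10 − 10) − 0 = 0, and there is no ∂_3, so H_2 ≅ 0.

Hence the Betti numbers are b_0 = 1, b_1 = 0, b_2 = 0.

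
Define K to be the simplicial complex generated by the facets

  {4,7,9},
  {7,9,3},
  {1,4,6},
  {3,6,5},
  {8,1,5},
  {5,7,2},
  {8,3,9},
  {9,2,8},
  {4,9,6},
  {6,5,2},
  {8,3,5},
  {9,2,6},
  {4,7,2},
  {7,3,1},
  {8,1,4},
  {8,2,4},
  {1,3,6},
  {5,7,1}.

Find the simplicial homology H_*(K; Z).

H_0 ≅ Z,  H_1 ≅ Z ⊕ Z/2Z,  H_2 = 0.

Take the total order 1 < 2 < 3 < 4 < 5 < 6 < 7 < 8 < 9 on the vertex set. Then K (dimension 2) consists of the simplices:

  0-simplices (9): [1], [2], [3], [4], [5], [6], [7], [8], [9]
  1-simplices (27): (27 of them)
  2-simplices (18): [1,3,6], [1,3,7], [1,4,6], [1,4,8], [1,5,7], [1,5,8], [2,4,7], [2,4,8], [2,5,6], [2,5,7], [2,6,9], [2,8,9], [3,5,6], [3,5,8], [3,7,9], [3,8,9], [4,6,9], [4,7,9]

giving chain groups C_0 ≅ Z^9, C_1 ≅ Z^27, C_2 ≅ Z^18.

Boundary ∂_1: C_1 → C_0 is given by ∂[p,q] = [q] − [p].
As a 9×27 matrix over Z this has rank 8, with invariant factors (1,1,1,1,1,1,1,1).

∂_2: C_2 → C_1 acts by ∂[p,q,r] = [q,r] − [p,r] + [p,q]. For instance
  ∂[3,5,8] = [5,8] − [3,8] + [3,5],
  ∂[3,8,9] = [8,9] − [3,9] + [3,8].
The resulting 27×18 matrix has rank 18, and its Smith normal form has invariant factors (1,1,1,1,1,1,1,1,1,1,1,1,1,1,1,1,1,2).

Now H_k = ker ∂_k / im ∂_{k+1}, so:

  H_0: rank C_0 − rank ∂_1 = 9 − 8 = 1, and the invariant factors of ∂_1 are all 1, so H_0 ≅ Z.
  H_1: rank ker ∂_1 − rank ∂_2 = (27 − 8) − 18 = 1, and ∂_2 has invariant factor 2 > 1, so H_1 ≅ Z ⊕ Z/2Z.
  H_2: rank ker ∂_2 − rank ∂_3 = (18 − 18) − 0 = 0, and there is no ∂_3, so H_2 ≅ 0.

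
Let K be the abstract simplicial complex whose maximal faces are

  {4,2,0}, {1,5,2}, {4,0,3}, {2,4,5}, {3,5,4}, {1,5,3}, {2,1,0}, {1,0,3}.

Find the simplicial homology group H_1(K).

Order the vertices as 0 < 1 < 2 < 3 < 4 < 5. Listing each simplex with vertices in this order, K has dimension 2 with simplices:

  0-simplices (6): [0], [1], [2], [3], [4], [5]
  1-simplices (12): [0,1], [0,2], [0,3], [0,4], [1,2], [1,3], [1,5], [2,4], [2,5], [3,4], [3,5], [4,5]
  2-simplices (8): [0,1,2], [0,1,3], [0,2,4], [0,3,4], [1,2,5], [1,3,5], [2,4,5], [3,4,5]

giving chain groups C_0 ≅ Z^6, C_1 ≅ Z^12, C_2 ≅ Z^8.

Boundary ∂_1: C_1 → C_0 maps an edge to its endpoints' difference, ∂[p,q] = q − p. For instance
  ∂[0,1] = [1] − [0].
The 6×12 boundary matrix has rank 5 and Smith normal form diag(1,1,1,1,1).

The boundary map ∂_2: C_2 → C_1 maps a triangle to the signed sum of its edges. For instance
  ∂[0,3,4] = [3,4] − [0,4] + [0,3],
  ∂[0,2,4] = [2,4] − [0,4] + [0,2].
This gives a 12×8 integer matrix of rank 7; reducing to Smith normal form yields diagonal entries (1,1,1,1,1,1,1).

From H_k ≅ ker(∂_k) / im(∂_{k+1}) we obtain:

  H_1: rank ker ∂_1 − rank ∂_2 = (12 − 5) − 7 = 0, and the invariant factors of ∂_2 are all 1, so H_1 ≅ 0.

H_1 ≅ 0.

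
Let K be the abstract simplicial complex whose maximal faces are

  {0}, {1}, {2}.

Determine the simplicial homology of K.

Fix the vertex order 0 < 1 < 2 and write every simplex with vertices in increasing order. Then dim K = 0 and the simplices of K are:

  0-simplices (3): [0], [1], [2]

Hence C_0 ≅ Z^3.

Now H_k = ker ∂_k / im ∂_{k+1}, so:

  H_0: rank C_0 − rank ∂_1 = 3 − 0 = 3, and there is no ∂_1, so H_0 = Z^3.

H_0 ≅ Z^3.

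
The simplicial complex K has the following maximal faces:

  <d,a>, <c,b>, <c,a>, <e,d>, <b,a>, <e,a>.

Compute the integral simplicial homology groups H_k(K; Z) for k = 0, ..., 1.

H_0 = Z,  H_1 = Z^2.

Order the vertices as a < b < c < d < e. Listing each simplex with vertices in this order, K has dimension 1 with simplices:

  0-simplices (5): a, b, c, d, e
  1-simplices (6): ab, ac, ad, ae, bc, de

giving chain groups C_0 ≅ Z^5, C_1 ≅ Z^6.

∂_1: C_1 → C_0 maps an edge to its endpoints' difference, ∂[p,q] = q − p. For instance
  ∂ad = d − a.
The 5×6 boundary matrix has rank 4 and Smith normal form diag(1,1,1,1).

Computing H_k = (kernel of ∂_k) / (image of ∂_{k+1}):

  H_0: rank C_0 − rank ∂_1 = 5 − 4 = 1, and the invariant factors of ∂_1 are all 1, so H_0 = Z.
  H_1: rank ker ∂_1 − rank ∂_2 = (6 − 4) − 0 = 2, and there is no ∂_2, so H_1 = Z^2.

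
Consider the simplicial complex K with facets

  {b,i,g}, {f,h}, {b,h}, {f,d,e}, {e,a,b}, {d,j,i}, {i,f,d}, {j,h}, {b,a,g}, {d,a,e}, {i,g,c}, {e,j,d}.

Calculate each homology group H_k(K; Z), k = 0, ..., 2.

Take the total order a < b < c < d < e < f < g < h < i < j on the vertex set. Then K (dimension 2) consists of the simplices:

  0-simplices (10): a, b, c, d, e, f, g, h, i, j
  1-simplices (21): ab, ad, ae, ag, be, bg, bh, bi, cg, ci, de, df, di, dj, ef, ej, fh, fi, gi, hj, ij
  2-simplices (9): abe, abg, ade, bgi, cgi, def, dej, dfi, dij

Hence C_0 ≅ Z^10, C_1 ≅ Z^21, C_2 ≅ Z^9.

Boundary ∂_1: C_1 → C_0 sends each edge [p,q] (with p < q) to q − p.
As a 10×21 matrix over Z this has rank 9, with invariant factors (1,1,1,1,1,1,1,1,1).

∂_2: C_2 → C_1 acts by ∂[p,q,r] = [q,r] − [p,r] + [p,q]. For instance
  ∂cgi = gi − ci + cg,
  ∂abg = bg − ag + ab.
This gives a 21×9 integer matrix of rank 9; reducing to Smith normal form yields diagonal entries (1,1,1,1,1,1,1,1,1).

Computing H_k = (kernel of ∂_k) / (image of ∂_{k+1}):

  H_0: rank C_0 − rank ∂_1 = 10 − 9 = 1, and the invariant factors of ∂_1 are all 1, so H_0 ≅ Z.
  H_1: rank ker ∂_1 − rank ∂_2 = (21 − 9) − 9 = 3, and the invariant factors of ∂_2 are all 1, so H_1 ≅ Z^3.
  H_2: rank ker ∂_2 − rank ∂_3 = (9 − 9) − 0 = 0, and there is no ∂_3, so H_2 ≅ 0.

As a check, the Euler characteristic is 10 − 21 + 9 = -2, which agrees with 1 − 3 + 0 = -2.

H_0 = Z,  H_1 = Z^3,  H_2 = 0.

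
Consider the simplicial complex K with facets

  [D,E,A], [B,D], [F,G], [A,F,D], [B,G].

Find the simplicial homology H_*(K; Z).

H_0 = Z,  H_1 = Z,  H_2 = 0.

Order the vertices as A < B < D < E < F < G. Listing each simplex with vertices in this order, K has dimension 2 with simplices:

  0-simplices (6): A, B, D, E, F, G
  1-simplices (8): AD, AE, AF, BD, BG, DE, DF, FG
  2-simplices (2): ADE, ADF

giving chain groups C_0 ≅ Z^6, C_1 ≅ Z^8, C_2 ≅ Z^2.

The boundary map ∂_1: C_1 → C_0 maps an edge to its endpoints' difference, ∂[p,q] = q − p. For instance
  ∂DF = F − D.
This gives a 6×8 integer matrix of rank 5; reducing to Smith normal form yields diagonal entries (1,1,1,1,1).

∂_2: C_2 → C_1 maps a triangle to the signed sum of its edges. For instance
  ∂ADF = DF − AF + AD,
  ∂ADE = DE − AE + AD.
As a 8×2 matrix over Z this has rank 2, with invariant factors (1,1).

Reading off H_k = ker ∂_k / im ∂_{k+1}:

  H_0: rank C_0 − rank ∂_1 = 6 − 5 = 1, and the invariant factors of ∂_1 are all 1, so H_0 = Z.
  H_1: rank ker ∂_1 − rank ∂_2 = (8 − 5) − 2 = 1, and the invariant factors of ∂_2 are all 1, so H_1 = Z.
  H_2: rank ker ∂_2 − rank ∂_3 = (2 − 2) − 0 = 0, and there is no ∂_3, so H_2 = 0.

As a check, the Euler characteristic is 6 − 8 + 2 = 0, which agrees with 1 − 1 + 0 = 0.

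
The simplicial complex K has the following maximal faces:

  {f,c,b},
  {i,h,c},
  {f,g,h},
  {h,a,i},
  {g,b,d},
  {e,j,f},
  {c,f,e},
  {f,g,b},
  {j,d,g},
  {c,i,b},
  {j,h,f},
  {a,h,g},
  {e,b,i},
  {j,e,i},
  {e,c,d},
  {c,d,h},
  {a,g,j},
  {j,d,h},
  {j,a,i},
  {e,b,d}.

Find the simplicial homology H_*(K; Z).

H_0 = Z,  H_1 = Z ⊕ Z/2Z,  H_2 = 0.

K has 10 vertices, 30 edges, 20 triangles.
rank ∂_0 = 0, rank ∂_1 = 9 ⇒ b_0 = 10 − 0 − 9 = 1; all invariant factors of ∂_1 are 1 so no torsion. So H_0 ≅ Z.
rank ∂_1 = 9, rank ∂_2 = 20 ⇒ b_1 = 30 − 9 − 20 = 1; ∂_2 has invariant factor(s) [2] giving torsion. So H_1 ≅ Z ⊕ Z/2Z.
rank ∂_2 = 20, rank ∂_3 = 0 ⇒ b_2 = 20 − 20 − 0 = 0. So H_2 ≅ 0.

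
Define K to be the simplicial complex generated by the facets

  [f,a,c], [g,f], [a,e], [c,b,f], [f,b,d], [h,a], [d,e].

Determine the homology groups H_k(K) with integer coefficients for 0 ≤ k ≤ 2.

H_0 = Z,  H_1 = Z,  H_2 = 0.

Order the vertices as a < b < c < d < e < f < g < h. Listing each simplex with vertices in this order, K has dimension 2 with simplices:

  0-simplices (8): a, b, c, d, e, f, g, h
  1-simplices (11): ac, ae, af, ah, bc, bd, bf, cf, de, df, fg
  2-simplices (3): acf, bcf, bdf

giving chain groups C_0 ≅ Z^8, C_1 ≅ Z^11, C_2 ≅ Z^3.

Boundary ∂_1: C_1 → C_0 is given by ∂[p,q] = [q] − [p]. For instance
  ∂df = f − d.
The 8×11 boundary matrix has rank 7 and Smith normal form diag(1,1,1,1,1,1,1).

The boundary map ∂_2: C_2 → C_1 acts by ∂[p,q,r] = [q,r] − [p,r] + [p,q]. For instance
  ∂acf = cf − af + ac,
  ∂bcf = cf − bf + bc.
This gives a 11×3 integer matrix of rank 3; reducing to Smith normal form yields diagonal entries (1,1,1).

From H_k ≅ ker(∂_k) / im(∂_{k+1}) we obtain:

  H_0: rank C_0 − rank ∂_1 = 8 − 7 = 1, and the invariant factors of ∂_1 are all 1, so H_0 = Z.
  H_1: rank ker ∂_1 − rank ∂_2 = (11 − 7) − 3 = 1, and the invariant factors of ∂_2 are all 1, so H_1 = Z.
  H_2: rank ker ∂_2 − rank ∂_3 = (3 − 3) − 0 = 0, and there is no ∂_3, so H_2 = 0.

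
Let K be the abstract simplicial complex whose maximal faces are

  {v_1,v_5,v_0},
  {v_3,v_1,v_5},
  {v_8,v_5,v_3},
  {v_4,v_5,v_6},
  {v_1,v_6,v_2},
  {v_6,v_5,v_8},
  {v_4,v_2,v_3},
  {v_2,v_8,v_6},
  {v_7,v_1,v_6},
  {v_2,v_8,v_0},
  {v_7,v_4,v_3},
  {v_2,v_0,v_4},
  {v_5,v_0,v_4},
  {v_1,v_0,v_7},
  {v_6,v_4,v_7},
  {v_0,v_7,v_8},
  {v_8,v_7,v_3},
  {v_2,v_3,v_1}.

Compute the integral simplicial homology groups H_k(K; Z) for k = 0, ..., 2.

H_0 ≅ Z,  H_1 ≅ Z^2,  H_2 ≅ Z.

We work with the vertex ordering v_0 < v_1 < v_2 < v_3 < v_4 < v_5 < v_6 < v_7 < v_8. The simplices of K, each written with vertices in increasing order, are:

  0-simplices (9): [v_0], [v_1], [v_2], [v_3], [v_4], [v_5], [v_6], [v_7], [v_8]
  1-simplices (27): (27 of them)
  2-simplices (18): (18 of them)

so the chain groups are C_0 ≅ Z^9, C_1 ≅ Z^27, C_2 ≅ Z^18.

Boundary ∂_1: C_1 → C_0 sends each edge [p,q] (with p < q) to q − p.
The 9×27 boundary matrix has rank 8 and Smith normal form diag(1,1,1,1,1,1,1,1).

Boundary ∂_2: C_2 → C_1 acts by ∂[p,q,r] = [q,r] − [p,r] + [p,q]. For instance
  ∂[v_2,v_3,v_4] = [v_3,v_4] − [v_2,v_4] + [v_2,v_3],
  ∂[v_0,v_1,v_7] = [v_1,v_7] − [v_0,v_7] + [v_0,v_1].
This gives a 27×18 integer matrix of rank 17; reducing to Smith normal form yields diagonal entries (1,1,1,1,1,1,1,1,1,1,1,1,1,1,1,1,1).

Now H_k = ker ∂_k / im ∂_{k+1}, so:

  H_0: rank C_0 − rank ∂_1 = 9 − 8 = 1, and the invariant factors of ∂_1 are all 1, so H_0 = Z.
  H_1: rank ker ∂_1 − rank ∂_2 = (27 − 8) − 17 = 2, and the invariant factors of ∂_2 are all 1, so H_1 = Z^2.
  H_2: rank ker ∂_2 − rank ∂_3 = (18 − 17) − 0 = 1, and there is no ∂_3, so H_2 = Z.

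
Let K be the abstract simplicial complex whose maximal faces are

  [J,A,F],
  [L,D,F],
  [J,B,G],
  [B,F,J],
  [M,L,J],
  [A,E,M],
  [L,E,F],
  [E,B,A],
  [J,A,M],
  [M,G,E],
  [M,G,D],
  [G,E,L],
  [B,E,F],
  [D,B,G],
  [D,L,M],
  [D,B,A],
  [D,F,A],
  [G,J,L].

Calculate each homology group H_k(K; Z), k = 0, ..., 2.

H_0 ≅ Z,  H_1 ≅ Z ⊕ Z_2,  H_2 = 0.

Fix the vertex order A < B < D < E < F < G < J < L < M and write every simplex with vertices in increasing order. Then dim K = 2 and the simplices of K are:

  0-simplices (9): A, B, D, E, F, G, J, L, M
  1-simplices (27): AB, AD, AE, AF, AJ, AM, BD, BE, BF, BG, BJ, DF, DG, DL, DM, EF, EG, EL, EM, FJ, FL, GJ, GL, GM, JL, JM, LM
  2-simplices (18): ABD, ABE, ADF, AEM, AFJ, AJM, BDG, BEF, BFJ, BGJ, DFL, DGM, DLM, EFL, EGL, EGM, GJL, JLM

giving chain groups C_0 ≅ Z^9, C_1 ≅ Z^27, C_2 ≅ Z^18.

∂_1: C_1 → C_0 sends each edge [p,q] (with p < q) to q − p. For instance
  ∂JL = L − J.
This gives a 9×27 integer matrix of rank 8; reducing to Smith normal form yields diagonal entries (1,1,1,1,1,1,1,1).

∂_2: C_2 → C_1 maps a triangle to the signed sum of its edges. For instance
  ∂DLM = LM − DM + DL,
  ∂JLM = LM − JM + JL.
This gives a 27×18 integer matrix of rank 18; reducing to Smith normal form yields diagonal entries (1,1,1,1,1,1,1,1,1,1,1,1,1,1,1,1,1,2).

From H_k ≅ ker(∂_k) / im(∂_{k+1}) we obtain:

  H_0: rank C_0 − rank ∂_1 = 9 − 8 = 1, and the invariant factors of ∂_1 are all 1, so H_0 ≅ Z.
  H_1: rank ker ∂_1 − rank ∂_2 = (27 − 8) − 18 = 1, and ∂_2 has invariant factor 2 > 1, so H_1 ≅ Z ⊕ Z_2.
  H_2: rank ker ∂_2 − rank ∂_3 = (18 − 18) − 0 = 0, and there is no ∂_3, so H_2 ≅ 0.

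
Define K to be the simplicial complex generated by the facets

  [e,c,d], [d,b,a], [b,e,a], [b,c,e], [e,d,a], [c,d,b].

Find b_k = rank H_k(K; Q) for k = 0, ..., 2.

We work with the vertex ordering a < b < c < d < e. The simplices of K, each written with vertices in increasing order, are:

  0-simplices (5): a, b, c, d, e
  1-simplices (9): ab, ad, ae, bc, bd, be, cd, ce, de
  2-simplices (6): abd, abe, ade, bcd, bce, cde

giving chain groups C_0 ≅ Z^5, C_1 ≅ Z^9, C_2 ≅ Z^6.

∂_1: C_1 → C_0 is given by ∂[p,q] = [q] − [p].
The 5×9 boundary matrix has rank 4 and Smith normal form diag(1,1,1,1).

Boundary ∂_2: C_2 → C_1 acts by ∂[p,q,r] = [q,r] − [p,r] + [p,q]. For instance
  ∂cde = de − ce + cd,
  ∂abd = bd − ad + ab.
This gives a 9×6 integer matrix of rank 5; reducing to Smith normal form yields diagonal entries (1,1,1,1,1).

From H_k ≅ ker(∂_k) / im(∂_{k+1}) we obtain:

  H_0: rank C_0 − rank ∂_1 = 5 − 4 = 1, and the invariant factors of ∂_1 are all 1, so H_0 = Z.
  H_1: rank ker ∂_1 − rank ∂_2 = (9 − 4) − 5 = 0, and the invariant factors of ∂_2 are all 1, so H_1 = 0.
  H_2: rank ker ∂_2 − rank ∂_3 = (6 − 5) − 0 = 1, and there is no ∂_3, so H_2 = Z.

(K is a triangulation of the 2-sphere S^2.)

Hence the Betti numbers are b_0 = 1, b_1 = 0, b_2 = 1.

b_0 = 1, b_1 = 0, b_2 = 1.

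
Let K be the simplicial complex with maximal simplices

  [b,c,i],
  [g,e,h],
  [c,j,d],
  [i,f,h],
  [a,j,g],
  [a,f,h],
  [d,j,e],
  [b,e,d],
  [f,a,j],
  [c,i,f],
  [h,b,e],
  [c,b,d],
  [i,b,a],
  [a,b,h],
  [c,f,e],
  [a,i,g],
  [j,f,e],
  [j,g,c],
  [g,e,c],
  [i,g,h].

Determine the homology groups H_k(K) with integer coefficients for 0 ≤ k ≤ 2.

H_0 ≅ Z,  H_1 ≅ Z ⊕ Z/2Z,  H_2 = 0.

Fix the vertex order a < b < c < d < e < f < g < h < i < j and write every simplex with vertices in increasing order. Then dim K = 2 and the simplices of K are:

  0-simplices (10): a, b, c, d, e, f, g, h, i, j
  1-simplices (30): ab, af, ag, ah, ai, aj, bc, bd, be, bh, bi, cd, ce, cf, cg, ci, cj, de, dj, ef, eg, eh, ej, fh, fi, fj, gh, gi, gj, hi
  2-simplices (20): abh, abi, afh, afj, agi, agj, bcd, bci, bde, beh, cdj, cef, ceg, cfi, cgj, dej, efj, egh, fhi, ghi

Hence C_0 ≅ Z^10, C_1 ≅ Z^30, C_2 ≅ Z^20.

∂_1: C_1 → C_0 is given by ∂[p,q] = [q] − [p].
This gives a 10×30 integer matrix of rank 9; reducing to Smith normal form yields diagonal entries (1,1,1,1,1,1,1,1,1).

Boundary ∂_2: C_2 → C_1 maps a triangle to the signed sum of its edges. For instance
  ∂efj = fj − ej + ef,
  ∂beh = eh − bh + be.
The 30×20 boundary matrix has rank 20 and Smith normal form diag(1,1,1,1,1,1,1,1,1,1,1,1,1,1,1,1,1,1,1,2).

Reading off H_k = ker ∂_k / im ∂_{k+1}:

  H_0: rank C_0 − rank ∂_1 = 10 − 9 = 1, and the invariant factors of ∂_1 are all 1, so H_0 = Z.
  H_1: rank ker ∂_1 − rank ∂_2 = (30 − 9) − 20 = 1, and ∂_2 has invariant factor 2 > 1, so H_1 = Z ⊕ Z/2Z.
  H_2: rank ker ∂_2 − rank ∂_3 = (20 − 20) − 0 = 0, and there is no ∂_3, so H_2 = 0.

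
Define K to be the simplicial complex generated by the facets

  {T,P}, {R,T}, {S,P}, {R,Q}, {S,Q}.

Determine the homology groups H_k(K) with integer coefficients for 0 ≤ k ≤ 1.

H_0 = Z,  H_1 = Z.

We work with the vertex ordering P < Q < R < S < T. The simplices of K, each written with vertices in increasing order, are:

  0-simplices (5): P, Q, R, S, T
  1-simplices (5): PS, PT, QR, QS, RT

so the chain groups are C_0 ≅ Z^5, C_1 ≅ Z^5.

∂_1: C_1 → C_0 sends each edge [p,q] (with p < q) to q − p. For instance
  ∂QS = S − Q.
This gives a 5×5 integer matrix of rank 4; reducing to Smith normal form yields diagonal entries (1,1,1,1).

Computing H_k = (kernel of ∂_k) / (image of ∂_{k+1}):

  H_0: rank C_0 − rank ∂_1 = 5 − 4 = 1, and the invariant factors of ∂_1 are all 1, so H_0 ≅ Z.
  H_1: rank ker ∂_1 − rank ∂_2 = (5 − 4) − 0 = 1, and there is no ∂_2, so H_1 ≅ Z.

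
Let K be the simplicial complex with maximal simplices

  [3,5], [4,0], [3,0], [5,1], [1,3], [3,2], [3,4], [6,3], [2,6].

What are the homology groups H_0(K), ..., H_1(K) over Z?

H_0 = Z,  H_1 = Z^3.

Order the vertices as 0 < 1 < 2 < 3 < 4 < 5 < 6. Listing each simplex with vertices in this order, K has dimension 1 with simplices:

  0-simplices (7): [0], [1], [2], [3], [4], [5], [6]
  1-simplices (9): [0,3], [0,4], [1,3], [1,5], [2,3], [2,6], [3,4], [3,5], [3,6]

Hence C_0 ≅ Z^7, C_1 ≅ Z^9.

Boundary ∂_1: C_1 → C_0 sends each edge [p,q] (with p < q) to q − p.
The 7×9 boundary matrix has rank 6 and Smith normal form diag(1,1,1,1,1,1).

From H_k ≅ ker(∂_k) / im(∂_{k+1}) we obtain:

  H_0: rank C_0 − rank ∂_1 = 7 − 6 = 1, and the invariant factors of ∂_1 are all 1, so H_0 = Z.
  H_1: rank ker ∂_1 − rank ∂_2 = (9 − 6) − 0 = 3, and there is no ∂_2, so H_1 = Z^3.

As a check, the Euler characteristic is 7 − 9 = -2, which agrees with 1 − 3 = -2.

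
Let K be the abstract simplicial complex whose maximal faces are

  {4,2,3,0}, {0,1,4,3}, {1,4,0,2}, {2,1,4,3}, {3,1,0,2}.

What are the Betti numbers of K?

K has 5 vertices, 10 edges, 10 triangles, 5 3-simplices.
rank ∂_0 = 0, rank ∂_1 = 4 ⇒ b_0 = 5 − 0 − 4 = 1; all invariant factors of ∂_1 are 1 so no torsion. So H_0 = Z.
rank ∂_1 = 4, rank ∂_2 = 6 ⇒ b_1 = 10 − 4 − 6 = 0; all invariant factors of ∂_2 are 1 so no torsion. So H_1 = 0.
rank ∂_2 = 6, rank ∂_3 = 4 ⇒ b_2 = 10 − 6 − 4 = 0; all invariant factors of ∂_3 are 1 so no torsion. So H_2 = 0.
rank ∂_3 = 4, rank ∂_4 = 0 ⇒ b_3 = 5 − 4 − 0 = 1. So H_3 = Z.

b_0 = 1, b_1 = 0, b_2 = 0, b_3 = 1.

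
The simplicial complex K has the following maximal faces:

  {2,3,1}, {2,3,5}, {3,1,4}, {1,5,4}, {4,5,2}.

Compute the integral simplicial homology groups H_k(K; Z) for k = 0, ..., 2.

K has 5 vertices, 10 edges, 5 triangles.
rank ∂_0 = 0, rank ∂_1 = 4 ⇒ b_0 = 5 − 0 − 4 = 1; all invariant factors of ∂_1 are 1 so no torsion. So H_0 ≅ Z.
rank ∂_1 = 4, rank ∂_2 = 5 ⇒ b_1 = 10 − 4 − 5 = 1; all invariant factors of ∂_2 are 1 so no torsion. So H_1 ≅ Z.
rank ∂_2 = 5, rank ∂_3 = 0 ⇒ b_2 = 5 − 5 − 0 = 0. So H_2 ≅ 0.

H_0 = Z,  H_1 = Z,  H_2 = 0.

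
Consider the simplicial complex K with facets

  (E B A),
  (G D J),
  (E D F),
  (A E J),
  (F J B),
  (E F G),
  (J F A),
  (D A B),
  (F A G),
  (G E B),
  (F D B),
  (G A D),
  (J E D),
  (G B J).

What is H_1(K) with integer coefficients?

H_1 ≅ Z^2.

Order the vertices as A < B < D < E < F < G < J. Listing each simplex with vertices in this order, K has dimension 2 with simplices:

  0-simplices (7): A, B, D, E, F, G, J
  1-simplices (21): AB, AD, AE, AF, AG, AJ, BD, BE, BF, BG, BJ, DE, DF, DG, DJ, EF, EG, EJ, FG, FJ, GJ
  2-simplices (14): ABD, ABE, ADG, AEJ, AFG, AFJ, BDF, BEG, BFJ, BGJ, DEF, DEJ, DGJ, EFG

giving chain groups C_0 ≅ Z^7, C_1 ≅ Z^21, C_2 ≅ Z^14.

Boundary ∂_1: C_1 → C_0 sends each edge [p,q] (with p < q) to q − p. For instance
  ∂AG = G − A.
As a 7×21 matrix over Z this has rank 6, with invariant factors (1,1,1,1,1,1).

Boundary ∂_2: C_2 → C_1 acts by ∂[p,q,r] = [q,r] − [p,r] + [p,q]. For instance
  ∂DEJ = EJ − DJ + DE,
  ∂AEJ = EJ − AJ + AE.
The resulting 21×14 matrix has rank 13, and its Smith normal form has invariant factors (1,1,1,1,1,1,1,1,1,1,1,1,1).

From H_k ≅ ker(∂_k) / im(∂_{k+1}) we obtain:

  H_1: rank ker ∂_1 − rank ∂_2 = (21 − 6) − 13 = 2, and the invariant factors of ∂_2 are all 1, so H_1 = Z^2.

(K is a triangulation of the torus T^2.)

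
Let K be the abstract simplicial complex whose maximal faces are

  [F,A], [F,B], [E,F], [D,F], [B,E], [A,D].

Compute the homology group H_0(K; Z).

We work with the vertex ordering A < B < D < E < F. The simplices of K, each written with vertices in increasing order, are:

  0-simplices (5): A, B, D, E, F
  1-simplices (6): AD, AF, BE, BF, DF, EF

giving chain groups C_0 ≅ Z^5, C_1 ≅ Z^6.

The boundary map ∂_1: C_1 → C_0 sends each edge [p,q] (with p < q) to q − p. For instance
  ∂DF = F − D.
The 5×6 boundary matrix has rank 4 and Smith normal form diag(1,1,1,1).

From H_k ≅ ker(∂_k) / im(∂_{k+1}) we obtain:

  H_0: rank C_0 − rank ∂_1 = 5 − 4 = 1, and the invariant factors of ∂_1 are all 1, so H_0 ≅ Z.

H_0 = Z.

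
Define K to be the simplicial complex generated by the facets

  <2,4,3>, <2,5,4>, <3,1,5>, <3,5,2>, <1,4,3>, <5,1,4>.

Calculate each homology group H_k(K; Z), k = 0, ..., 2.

H_0 = Z,  H_1 = 0,  H_2 = Z.

K has 5 vertices, 9 edges, 6 triangles.
rank ∂_0 = 0, rank ∂_1 = 4 ⇒ b_0 = 5 − 0 − 4 = 1; all invariant factors of ∂_1 are 1 so no torsion. So H_0 = Z.
rank ∂_1 = 4, rank ∂_2 = 5 ⇒ b_1 = 9 − 4 − 5 = 0; all invariant factors of ∂_2 are 1 so no torsion. So H_1 = 0.
rank ∂_2 = 5, rank ∂_3 = 0 ⇒ b_2 = 6 − 5 − 0 = 1. So H_2 = Z.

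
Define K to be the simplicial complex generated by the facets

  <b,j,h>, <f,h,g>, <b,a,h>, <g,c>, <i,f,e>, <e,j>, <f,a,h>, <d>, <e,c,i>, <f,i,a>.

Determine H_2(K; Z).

We work with the vertex ordering a < b < c < d < e < f < g < h < i < j. The simplices of K, each written with vertices in increasing order, are:

  0-simplices (10): a, b, c, d, e, f, g, h, i, j
  1-simplices (17): ab, af, ah, ai, bh, bj, ce, cg, ci, ef, ei, ej, fg, fh, fi, gh, hj
  2-simplices (7): abh, afh, afi, bhj, cei, efi, fgh

so the chain groups are C_0 ≅ Z^10, C_1 ≅ Z^17, C_2 ≅ Z^7.

The boundary map ∂_1: C_1 → C_0 is given by ∂[p,q] = [q] − [p]. For instance
  ∂ai = i − a.
As a 10×17 matrix over Z this has rank 8, with invariant factors (1,1,1,1,1,1,1,1).

Boundary ∂_2: C_2 → C_1 acts by ∂[p,q,r] = [q,r] − [p,r] + [p,q]. For instance
  ∂fgh = gh − fh + fg,
  ∂bhj = hj − bj + bh.
The resulting 17×7 matrix has rank 7, and its Smith normal form has invariant factors (1,1,1,1,1,1,1).

Computing H_k = (kernel of ∂_k) / (image of ∂_{k+1}):

  H_2: rank ker ∂_2 − rank ∂_3 = (7 − 7) − 0 = 0, and there is no ∂_3, so H_2 ≅ 0.

H_2 = 0.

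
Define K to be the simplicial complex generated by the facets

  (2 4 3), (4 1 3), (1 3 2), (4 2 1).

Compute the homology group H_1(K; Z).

Take the total order 1 < 2 < 3 < 4 on the vertex set. Then K (dimension 2) consists of the simplices:

  0-simplices (4): [1], [2], [3], [4]
  1-simplices (6): [1,2], [1,3], [1,4], [2,3], [2,4], [3,4]
  2-simplices (4): [1,2,3], [1,2,4], [1,3,4], [2,3,4]

giving chain groups C_0 ≅ Z^4, C_1 ≅ Z^6, C_2 ≅ Z^4.

Boundary ∂_1: C_1 → C_0 is given by ∂[p,q] = [q] − [p]. For instance
  ∂[3,4] = [4] − [3].
This gives a 4×6 integer matrix of rank 3; reducing to Smith normal form yields diagonal entries (1,1,1).

∂_2: C_2 → C_1 sends each 2-simplex [p,q,r] to [q,r] − [p,r] + [p,q]. For instance
  ∂[2,3,4] = [3,4] − [2,4] + [2,3],
  ∂[1,2,3] = [2,3] − [1,3] + [1,2].
This gives a 6×4 integer matrix of rank 3; reducing to Smith normal form yields diagonal entries (1,1,1).

Computing H_k = (kernel of ∂_k) / (image of ∂_{k+1}):

  H_1: rank ker ∂_1 − rank ∂_2 = (6 − 3) − 3 = 0, and the invariant factors of ∂_2 are all 1, so H_1 ≅ 0.

H_1 = 0.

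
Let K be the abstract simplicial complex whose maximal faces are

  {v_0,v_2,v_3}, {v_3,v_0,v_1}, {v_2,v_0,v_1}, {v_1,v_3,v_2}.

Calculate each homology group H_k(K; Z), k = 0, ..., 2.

H_0 ≅ Z,  H_1 = 0,  H_2 ≅ Z.

Take the total order v_0 < v_1 < v_2 < v_3 on the vertex set. Then K (dimension 2) consists of the simplices:

  0-simplices (4): [v_0], [v_1], [v_2], [v_3]
  1-simplices (6): [v_0,v_1], [v_0,v_2], [v_0,v_3], [v_1,v_2], [v_1,v_3], [v_2,v_3]
  2-simplices (4): [v_0,v_1,v_2], [v_0,v_1,v_3], [v_0,v_2,v_3], [v_1,v_2,v_3]

giving chain groups C_0 ≅ Z^4, C_1 ≅ Z^6, C_2 ≅ Z^4.

The boundary map ∂_1: C_1 → C_0 sends each edge [p,q] (with p < q) to q − p.
This gives a 4×6 integer matrix of rank 3; reducing to Smith normal form yields diagonal entries (1,1,1).

The boundary map ∂_2: C_2 → C_1 maps a triangle to the signed sum of its edges. For instance
  ∂[v_0,v_1,v_2] = [v_1,v_2] − [v_0,v_2] + [v_0,v_1],
  ∂[v_0,v_1,v_3] = [v_1,v_3] − [v_0,v_3] + [v_0,v_1].
The resulting 6×4 matrix has rank 3, and its Smith normal form has invariant factors (1,1,1).

Now H_k = ker ∂_k / im ∂_{k+1}, so:

  H_0: rank C_0 − rank ∂_1 = 4 − 3 = 1, and the invariant factors of ∂_1 are all 1, so H_0 ≅ Z.
  H_1: rank ker ∂_1 − rank ∂_2 = (6 − 3) − 3 = 0, and the invariant factors of ∂_2 are all 1, so H_1 ≅ 0.
  H_2: rank ker ∂_2 − rank ∂_3 = (4 − 3) − 0 = 1, and there is no ∂_3, so H_2 ≅ Z.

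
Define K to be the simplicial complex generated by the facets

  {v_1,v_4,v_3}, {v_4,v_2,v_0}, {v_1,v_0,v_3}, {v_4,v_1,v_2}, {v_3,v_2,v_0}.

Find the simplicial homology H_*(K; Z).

H_0 = Z,  H_1 = Z,  H_2 = 0.

Fix the vertex order v_0 < v_1 < v_2 < v_3 < v_4 and write every simplex with vertices in increasing order. Then dim K = 2 and the simplices of K are:

  0-simplices (5): [v_0], [v_1], [v_2], [v_3], [v_4]
  1-simplices (10): [v_0,v_1], [v_0,v_2], [v_0,v_3], [v_0,v_4], [v_1,v_2], [v_1,v_3], [v_1,v_4], [v_2,v_3], [v_2,v_4], [v_3,v_4]
  2-simplices (5): [v_0,v_1,v_3], [v_0,v_2,v_3], [v_0,v_2,v_4], [v_1,v_2,v_4], [v_1,v_3,v_4]

giving chain groups C_0 ≅ Z^5, C_1 ≅ Z^10, C_2 ≅ Z^5.

Boundary ∂_1: C_1 → C_0 sends each edge [p,q] (with p < q) to q − p.
The resulting 5×10 matrix has rank 4, and its Smith normal form has invariant factors (1,1,1,1).

The boundary map ∂_2: C_2 → C_1 acts by ∂[p,q,r] = [q,r] − [p,r] + [p,q]. For instance
  ∂[v_0,v_2,v_3] = [v_2,v_3] − [v_0,v_3] + [v_0,v_2],
  ∂[v_1,v_2,v_4] = [v_2,v_4] − [v_1,v_4] + [v_1,v_2].
The resulting 10×5 matrix has rank 5, and its Smith normal form has invariant factors (1,1,1,1,1).

Reading off H_k = ker ∂_k / im ∂_{k+1}:

  H_0: rank C_0 − rank ∂_1 = 5 − 4 = 1, and the invariant factors of ∂_1 are all 1, so H_0 ≅ Z.
  H_1: rank ker ∂_1 − rank ∂_2 = (10 − 4) − 5 = 1, and the invariant factors of ∂_2 are all 1, so H_1 ≅ Z.
  H_2: rank ker ∂_2 − rank ∂_3 = (5 − 5) − 0 = 0, and there is no ∂_3, so H_2 ≅ 0.

(K is a triangulation of the Möbius band.)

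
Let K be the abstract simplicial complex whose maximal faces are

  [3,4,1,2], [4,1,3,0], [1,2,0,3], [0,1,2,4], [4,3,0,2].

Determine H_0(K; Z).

K has 5 vertices, 10 edges, 10 triangles, 5 3-simplices.
rank ∂_0 = 0, rank ∂_1 = 4 ⇒ b_0 = 5 − 0 − 4 = 1; all invariant factors of ∂_1 are 1 so no torsion. So H_0 ≅ Z.

H_0 ≅ Z.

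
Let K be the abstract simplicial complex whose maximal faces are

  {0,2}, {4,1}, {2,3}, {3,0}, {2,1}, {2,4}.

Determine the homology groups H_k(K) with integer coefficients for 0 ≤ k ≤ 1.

We work with the vertex ordering 0 < 1 < 2 < 3 < 4. The simplices of K, each written with vertices in increasing order, are:

  0-simplices (5): [0], [1], [2], [3], [4]
  1-simplices (6): [0,2], [0,3], [1,2], [1,4], [2,3], [2,4]

Hence C_0 ≅ Z^5, C_1 ≅ Z^6.

The boundary map ∂_1: C_1 → C_0 sends each edge [p,q] (with p < q) to q − p.
This gives a 5×6 integer matrix of rank 4; reducing to Smith normal form yields diagonal entries (1,1,1,1).

Reading off H_k = ker ∂_k / im ∂_{k+1}:

  H_0: rank C_0 − rank ∂_1 = 5 − 4 = 1, and the invariant factors of ∂_1 are all 1, so H_0 ≅ Z.
  H_1: rank ker ∂_1 − rank ∂_2 = (6 − 4) − 0 = 2, and there is no ∂_2, so H_1 ≅ Z^2.

H_0 = Z,  H_1 = Z^2.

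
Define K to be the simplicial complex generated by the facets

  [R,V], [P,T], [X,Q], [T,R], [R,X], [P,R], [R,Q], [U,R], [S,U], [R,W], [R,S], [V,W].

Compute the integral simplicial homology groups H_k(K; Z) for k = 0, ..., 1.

K has 9 vertices, 12 edges.
rank ∂_0 = 0, rank ∂_1 = 8 ⇒ b_0 = 9 − 0 − 8 = 1; all invariant factors of ∂_1 are 1 so no torsion. So H_0 = Z.
rank ∂_1 = 8, rank ∂_2 = 0 ⇒ b_1 = 12 − 8 − 0 = 4. So H_1 = Z^4.

H_0 = Z,  H_1 = Z^4.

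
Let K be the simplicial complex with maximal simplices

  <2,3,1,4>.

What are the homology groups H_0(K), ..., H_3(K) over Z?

We work with the vertex ordering 1 < 2 < 3 < 4. The simplices of K, each written with vertices in increasing order, are:

  0-simplices (4): [1], [2], [3], [4]
  1-simplices (6): [1,2], [1,3], [1,4], [2,3], [2,4], [3,4]
  2-simplices (4): [1,2,3], [1,2,4], [1,3,4], [2,3,4]
  3-simplices (1): [1,2,3,4]

giving chain groups C_0 ≅ Z^4, C_1 ≅ Z^6, C_2 ≅ Z^4, C_3 ≅ Z^1.

Boundary ∂_1: C_1 → C_0 sends each edge [p,q] (with p < q) to q − p. For instance
  ∂[2,3] = [3] − [2].
The resulting 4×6 matrix has rank 3, and its Smith normal form has invariant factors (1,1,1).

The boundary map ∂_2: C_2 → C_1 acts by ∂[p,q,r] = [q,r] − [p,r] + [p,q]. For instance
  ∂[2,3,4] = [3,4] − [2,4] + [2,3],
  ∂[1,2,4] = [2,4] − [1,4] + [1,2].
As a 6×4 matrix over Z this has rank 3, with invariant factors (1,1,1).

∂_3: C_3 → C_2 sends each 3-simplex σ to the alternating sum Σ_i (−1)^i (σ with its i-th vertex removed). For instance
  ∂[1,2,3,4] = [2,3,4] − [1,3,4] + [1,2,4] − [1,2,3].
The resulting 4×1 matrix has rank 1, and its Smith normal form has invariant factors (1).

Computing H_k = (kernel of ∂_k) / (image of ∂_{k+1}):

  H_0: rank C_0 − rank ∂_1 = 4 − 3 = 1, and the invariant factors of ∂_1 are all 1, so H_0 ≅ Z.
  H_1: rank ker ∂_1 − rank ∂_2 = (6 − 3) − 3 = 0, and the invariant factors of ∂_2 are all 1, so H_1 ≅ 0.
  H_2: rank ker ∂_2 − rank ∂_3 = (4 − 3) − 1 = 0, and the invariant factors of ∂_3 are all 1, so H_2 ≅ 0.
  H_3: rank ker ∂_3 − rank ∂_4 = (1 − 1) − 0 = 0, and there is no ∂_4, so H_3 ≅ 0.

H_0 ≅ Z,  H_1 = 0,  H_2 = 0,  H_3 = 0.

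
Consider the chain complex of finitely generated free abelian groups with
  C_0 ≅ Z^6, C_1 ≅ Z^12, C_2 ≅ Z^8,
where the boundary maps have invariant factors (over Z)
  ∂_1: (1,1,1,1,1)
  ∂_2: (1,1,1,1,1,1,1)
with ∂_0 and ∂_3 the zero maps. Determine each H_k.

H_0: b_0 = 6 − 0 − 5 = 1; torsion from ∂_1 factors > 1: none. So H_0 ≅ Z.
H_1: b_1 = 12 − 5 − 7 = 0; torsion from ∂_2 factors > 1: none. So H_1 ≅ 0.
H_2: b_2 = 8 − 7 − 0 = 1; torsion from ∂_3 factors > 1: none. So H_2 ≅ Z.

H_0 ≅ Z,  H_1 = 0,  H_2 ≅ Z.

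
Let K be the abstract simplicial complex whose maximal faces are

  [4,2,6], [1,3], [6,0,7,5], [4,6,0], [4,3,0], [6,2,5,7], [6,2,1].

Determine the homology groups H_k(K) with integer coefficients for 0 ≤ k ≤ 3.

H_0 ≅ Z,  H_1 ≅ Z,  H_2 = 0,  H_3 = 0.

K has 8 vertices, 17 edges, 11 triangles, 2 3-simplices.
rank ∂_0 = 0, rank ∂_1 = 7 ⇒ b_0 = 8 − 0 − 7 = 1; all invariant factors of ∂_1 are 1 so no torsion. So H_0 ≅ Z.
rank ∂_1 = 7, rank ∂_2 = 9 ⇒ b_1 = 17 − 7 − 9 = 1; all invariant factors of ∂_2 are 1 so no torsion. So H_1 ≅ Z.
rank ∂_2 = 9, rank ∂_3 = 2 ⇒ b_2 = 11 − 9 − 2 = 0; all invariant factors of ∂_3 are 1 so no torsion. So H_2 ≅ 0.
rank ∂_3 = 2, rank ∂_4 = 0 ⇒ b_3 = 2 − 2 − 0 = 0. So H_3 ≅ 0.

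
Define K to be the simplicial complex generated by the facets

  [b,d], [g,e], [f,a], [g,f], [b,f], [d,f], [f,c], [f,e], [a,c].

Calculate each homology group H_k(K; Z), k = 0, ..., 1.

Order the vertices as a < b < c < d < e < f < g. Listing each simplex with vertices in this order, K has dimension 1 with simplices:

  0-simplices (7): a, b, c, d, e, f, g
  1-simplices (9): ac, af, bd, bf, cf, df, ef, eg, fg

so the chain groups are C_0 ≅ Z^7, C_1 ≅ Z^9.

Boundary ∂_1: C_1 → C_0 is given by ∂[p,q] = [q] − [p]. For instance
  ∂fg = g − f.
The 7×9 boundary matrix has rank 6 and Smith normal form diag(1,1,1,1,1,1).

Now H_k = ker ∂_k / im ∂_{k+1}, so:

  H_0: rank C_0 − rank ∂_1 = 7 − 6 = 1, and the invariant factors of ∂_1 are all 1, so H_0 ≅ Z.
  H_1: rank ker ∂_1 − rank ∂_2 = (9 − 6) − 0 = 3, and there is no ∂_2, so H_1 ≅ Z^3.

As a check, the Euler characteristic is 7 − 9 = -2, which agrees with 1 − 3 = -2.

H_0 ≅ Z,  H_1 ≅ Z^3.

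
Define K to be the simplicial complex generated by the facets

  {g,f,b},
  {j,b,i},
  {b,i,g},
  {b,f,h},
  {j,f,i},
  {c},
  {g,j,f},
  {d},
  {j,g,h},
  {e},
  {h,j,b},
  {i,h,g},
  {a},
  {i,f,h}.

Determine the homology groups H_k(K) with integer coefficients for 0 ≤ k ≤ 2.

H_0 = Z^5,  H_1 = Z/2,  H_2 = 0.

K has 10 vertices, 15 edges, 10 triangles.
rank ∂_0 = 0, rank ∂_1 = 5 ⇒ b_0 = 10 − 0 − 5 = 5; all invariant factors of ∂_1 are 1 so no torsion. So H_0 = Z^5.
rank ∂_1 = 5, rank ∂_2 = 10 ⇒ b_1 = 15 − 5 − 10 = 0; ∂_2 has invariant factor(s) [2] giving torsion. So H_1 = Z/2.
rank ∂_2 = 10, rank ∂_3 = 0 ⇒ b_2 = 10 − 10 − 0 = 0. So H_2 = 0.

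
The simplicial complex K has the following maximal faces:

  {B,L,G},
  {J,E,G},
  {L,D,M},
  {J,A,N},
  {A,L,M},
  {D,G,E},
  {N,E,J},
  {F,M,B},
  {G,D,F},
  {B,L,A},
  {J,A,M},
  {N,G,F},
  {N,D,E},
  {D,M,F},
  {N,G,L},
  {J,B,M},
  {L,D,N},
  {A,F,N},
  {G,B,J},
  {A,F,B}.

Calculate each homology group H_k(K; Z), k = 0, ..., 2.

Fix the vertex order A < B < D < E < F < G < J < L < M < N and write every simplex with vertices in increasing order. Then dim K = 2 and the simplices of K are:

  0-simplices (10): A, B, D, E, F, G, J, L, M, N
  1-simplices (30): AB, AF, AJ, AL, AM, AN, BF, BG, BJ, BL, BM, DE, DF, DG, DL, DM, DN, EG, EJ, EN, FG, FM, FN, GJ, GL, GN, JM, JN, LM, LN
  2-simplices (20): ABF, ABL, AFN, AJM, AJN, ALM, BFM, BGJ, BGL, BJM, DEG, DEN, DFG, DFM, DLM, DLN, EGJ, EJN, FGN, GLN

Hence C_0 ≅ Z^10, C_1 ≅ Z^30, C_2 ≅ Z^20.

The boundary map ∂_1: C_1 → C_0 is given by ∂[p,q] = [q] − [p]. For instance
  ∂LM = M − L.
The 10×30 boundary matrix has rank 9 and Smith normal form diag(1,1,1,1,1,1,1,1,1).

∂_2: C_2 → C_1 sends each 2-simplex [p,q,r] to [q,r] − [p,r] + [p,q]. For instance
  ∂DLM = LM − DM + DL,
  ∂DFG = FG − DG + DF.
The resulting 30×20 matrix has rank 20, and its Smith normal form has invariant factors (1,1,1,1,1,1,1,1,1,1,1,1,1,1,1,1,1,1,1,2).

Reading off H_k = ker ∂_k / im ∂_{k+1}:

  H_0: rank C_0 − rank ∂_1 = 10 − 9 = 1, and the invariant factors of ∂_1 are all 1, so H_0 = Z.
  H_1: rank ker ∂_1 − rank ∂_2 = (30 − 9) − 20 = 1, and ∂_2 has invariant factor 2 > 1, so H_1 = Z ⊕ Z_2.
  H_2: rank ker ∂_2 − rank ∂_3 = (20 − 20) − 0 = 0, and there is no ∂_3, so H_2 = 0.

H_0 ≅ Z,  H_1 ≅ Z ⊕ Z_2,  H_2 = 0.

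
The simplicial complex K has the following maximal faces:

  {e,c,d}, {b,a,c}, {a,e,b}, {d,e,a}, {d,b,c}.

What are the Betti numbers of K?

b_0 = 1, b_1 = 1, b_2 = 0.

K has 5 vertices, 10 edges, 5 triangles.
rank ∂_0 = 0, rank ∂_1 = 4 ⇒ b_0 = 5 − 0 − 4 = 1; all invariant factors of ∂_1 are 1 so no torsion. So H_0 ≅ Z.
rank ∂_1 = 4, rank ∂_2 = 5 ⇒ b_1 = 10 − 4 − 5 = 1; all invariant factors of ∂_2 are 1 so no torsion. So H_1 ≅ Z.
rank ∂_2 = 5, rank ∂_3 = 0 ⇒ b_2 = 5 − 5 − 0 = 0. So H_2 ≅ 0.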